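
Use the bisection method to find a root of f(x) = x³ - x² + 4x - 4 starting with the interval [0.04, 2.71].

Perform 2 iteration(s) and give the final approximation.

f(x) = x³ - x² + 4x - 4
Initial interval: [0.04, 2.71]

Iteration 1:
  c_1 = (0.040000 + 2.710000)/2 = 1.375000
  f(c_1) = f(1.375000) = 2.208984
  f(a) × f(c) < 0, new interval: [0.040000, 1.375000]
Iteration 2:
  c_2 = (0.040000 + 1.375000)/2 = 0.707500
  f(c_2) = f(0.707500) = -1.316413
  f(a) × f(c) ≥ 0, new interval: [0.707500, 1.375000]

After 2 iteration(s), the approximation is c_2 = 0.707500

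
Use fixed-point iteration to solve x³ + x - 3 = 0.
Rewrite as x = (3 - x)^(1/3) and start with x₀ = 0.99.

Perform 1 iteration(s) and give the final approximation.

Equation: x³ + x - 3 = 0
Fixed-point form: x = (3 - x)^(1/3)
x₀ = 0.99

x_1 = g(0.990000) = 1.262017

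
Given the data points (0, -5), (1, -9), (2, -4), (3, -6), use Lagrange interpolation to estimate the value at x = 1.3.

Lagrange interpolation formula:
P(x) = Σ yᵢ × Lᵢ(x)
where Lᵢ(x) = Π_{j≠i} (x - xⱼ)/(xᵢ - xⱼ)

L_0(1.3) = (1.3 - 1)/(0 - 1) × (1.3 - 2)/(0 - 2) × (1.3 - 3)/(0 - 3) = -0.059500
L_1(1.3) = (1.3 - 0)/(1 - 0) × (1.3 - 2)/(1 - 2) × (1.3 - 3)/(1 - 3) = 0.773500
L_2(1.3) = (1.3 - 0)/(2 - 0) × (1.3 - 1)/(2 - 1) × (1.3 - 3)/(2 - 3) = 0.331500
L_3(1.3) = (1.3 - 0)/(3 - 0) × (1.3 - 1)/(3 - 1) × (1.3 - 2)/(3 - 2) = -0.045500

P(1.3) = (-5)×L_0(1.3) + (-9)×L_1(1.3) + (-4)×L_2(1.3) + (-6)×L_3(1.3)
P(1.3) = -7.717000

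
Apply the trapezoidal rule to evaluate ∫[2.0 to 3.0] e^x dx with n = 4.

f(x) = e^x
a = 2.0, b = 3.0, n = 4
h = (b - a)/n = 0.250000

Trapezoidal rule: (h/2)[f(x₀) + 2f(x₁) + 2f(x₂) + ... + f(xₙ)]

x_0 = 2.0000, f(x_0) = 7.389056, coefficient = 1
x_1 = 2.2500, f(x_1) = 9.487736, coefficient = 2
x_2 = 2.5000, f(x_2) = 12.182494, coefficient = 2
x_3 = 2.7500, f(x_3) = 15.642632, coefficient = 2
x_4 = 3.0000, f(x_4) = 20.085537, coefficient = 1

I ≈ (0.250000/2) × 102.100316 = 12.762540
Exact value: 12.696481
Error: 0.066059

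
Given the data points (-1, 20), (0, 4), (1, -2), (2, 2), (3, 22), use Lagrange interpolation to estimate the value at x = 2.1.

Lagrange interpolation formula:
P(x) = Σ yᵢ × Lᵢ(x)
where Lᵢ(x) = Π_{j≠i} (x - xⱼ)/(xᵢ - xⱼ)

L_0(2.1) = (2.1 - 0)/(-1 - 0) × (2.1 - 1)/(-1 - 1) × (2.1 - 2)/(-1 - 2) × (2.1 - 3)/(-1 - 3) = -0.008663
L_1(2.1) = (2.1 - (-1))/(0 - (-1)) × (2.1 - 1)/(0 - 1) × (2.1 - 2)/(0 - 2) × (2.1 - 3)/(0 - 3) = 0.051150
L_2(2.1) = (2.1 - (-1))/(1 - (-1)) × (2.1 - 0)/(1 - 0) × (2.1 - 2)/(1 - 2) × (2.1 - 3)/(1 - 3) = -0.146475
L_3(2.1) = (2.1 - (-1))/(2 - (-1)) × (2.1 - 0)/(2 - 0) × (2.1 - 1)/(2 - 1) × (2.1 - 3)/(2 - 3) = 1.074150
L_4(2.1) = (2.1 - (-1))/(3 - (-1)) × (2.1 - 0)/(3 - 0) × (2.1 - 1)/(3 - 1) × (2.1 - 2)/(3 - 2) = 0.029838

P(2.1) = 20×L_0(2.1) + 4×L_1(2.1) + (-2)×L_2(2.1) + 2×L_3(2.1) + 22×L_4(2.1)
P(2.1) = 3.129025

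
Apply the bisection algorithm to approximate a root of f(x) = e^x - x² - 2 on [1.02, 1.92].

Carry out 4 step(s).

f(x) = e^x - x² - 2
Initial interval: [1.02, 1.92]

Iteration 1:
  c_1 = (1.020000 + 1.920000)/2 = 1.470000
  f(c_1) = f(1.470000) = 0.188335
  f(a) × f(c) < 0, new interval: [1.020000, 1.470000]
Iteration 2:
  c_2 = (1.020000 + 1.470000)/2 = 1.245000
  f(c_2) = f(1.245000) = -0.077090
  f(a) × f(c) ≥ 0, new interval: [1.245000, 1.470000]
Iteration 3:
  c_3 = (1.245000 + 1.470000)/2 = 1.357500
  f(c_3) = f(1.357500) = 0.043659
  f(a) × f(c) < 0, new interval: [1.245000, 1.357500]
Iteration 4:
  c_4 = (1.245000 + 1.357500)/2 = 1.301250
  f(c_4) = f(1.301250) = -0.019365
  f(a) × f(c) ≥ 0, new interval: [1.301250, 1.357500]

After 4 iteration(s), the approximation is c_4 = 1.301250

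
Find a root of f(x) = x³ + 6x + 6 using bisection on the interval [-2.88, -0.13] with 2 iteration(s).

f(x) = x³ + 6x + 6
Initial interval: [-2.88, -0.13]

Iteration 1:
  c_1 = (-2.880000 + (-0.130000))/2 = -1.505000
  f(c_1) = f(-1.505000) = -6.438863
  f(a) × f(c) ≥ 0, new interval: [-1.505000, -0.130000]
Iteration 2:
  c_2 = (-1.505000 + (-0.130000))/2 = -0.817500
  f(c_2) = f(-0.817500) = 0.548660
  f(a) × f(c) < 0, new interval: [-1.505000, -0.817500]

After 2 iteration(s), the approximation is c_2 = -0.817500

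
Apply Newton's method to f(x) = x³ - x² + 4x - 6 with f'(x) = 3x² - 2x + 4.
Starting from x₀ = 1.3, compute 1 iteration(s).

f(x) = x³ - x² + 4x - 6
f'(x) = 3x² - 2x + 4
x₀ = 1.3

Newton-Raphson formula: x_{n+1} = x_n - f(x_n)/f'(x_n)

Iteration 1:
  f(1.300000) = -0.293000
  f'(1.300000) = 6.470000
  x_1 = 1.300000 - (-0.293000)/6.470000 = 1.345286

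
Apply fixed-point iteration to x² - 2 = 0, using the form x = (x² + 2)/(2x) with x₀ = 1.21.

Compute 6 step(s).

Equation: x² - 2 = 0
Fixed-point form: x = (x² + 2)/(2x)
x₀ = 1.21

x_1 = g(1.210000) = 1.431446
x_2 = g(1.431446) = 1.414317
x_3 = g(1.414317) = 1.414214
x_4 = g(1.414214) = 1.414214
x_5 = g(1.414214) = 1.414214
x_6 = g(1.414214) = 1.414214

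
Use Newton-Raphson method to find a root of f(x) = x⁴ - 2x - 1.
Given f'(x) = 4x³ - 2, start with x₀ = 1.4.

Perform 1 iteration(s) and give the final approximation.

f(x) = x⁴ - 2x - 1
f'(x) = 4x³ - 2
x₀ = 1.4

Newton-Raphson formula: x_{n+1} = x_n - f(x_n)/f'(x_n)

Iteration 1:
  f(1.400000) = 0.041600
  f'(1.400000) = 8.976000
  x_1 = 1.400000 - 0.041600/8.976000 = 1.395365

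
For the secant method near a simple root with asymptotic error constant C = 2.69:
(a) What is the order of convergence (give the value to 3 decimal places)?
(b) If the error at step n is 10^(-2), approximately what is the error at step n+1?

(a) Secant method has superlinear convergence with order φ = (1+√5)/2 ≈ 1.618.
    This means |e_{n+1}| ≈ C|e_n|^1.618.

(b) With |e_n| = 10^(-2) and C = 2.69:
    |e_{n+1}| ≈ 2.69 × (10^(-2))^1.618 = 2.69 × 10^(-3.24)

(a) ≈ 1.618 (golden ratio); (b) |e_{n+1}| ≈ 1.562e-03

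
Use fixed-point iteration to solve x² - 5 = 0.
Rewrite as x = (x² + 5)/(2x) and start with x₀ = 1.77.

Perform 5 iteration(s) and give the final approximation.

Equation: x² - 5 = 0
Fixed-point form: x = (x² + 5)/(2x)
x₀ = 1.77

x_1 = g(1.770000) = 2.297429
x_2 = g(2.297429) = 2.236887
x_3 = g(2.236887) = 2.236068
x_4 = g(2.236068) = 2.236068
x_5 = g(2.236068) = 2.236068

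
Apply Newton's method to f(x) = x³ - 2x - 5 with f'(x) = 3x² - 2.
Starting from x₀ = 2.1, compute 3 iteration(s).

f(x) = x³ - 2x - 5
f'(x) = 3x² - 2
x₀ = 2.1

Newton-Raphson formula: x_{n+1} = x_n - f(x_n)/f'(x_n)

Iteration 1:
  f(2.100000) = 0.061000
  f'(2.100000) = 11.230000
  x_1 = 2.100000 - 0.061000/11.230000 = 2.094568
Iteration 2:
  f(2.094568) = 0.000186
  f'(2.094568) = 11.161647
  x_2 = 2.094568 - 0.000186/11.161647 = 2.094551
Iteration 3:
  f(2.094551) = 0.000000
  f'(2.094551) = 11.161438
  x_3 = 2.094551 - 0.000000/11.161438 = 2.094551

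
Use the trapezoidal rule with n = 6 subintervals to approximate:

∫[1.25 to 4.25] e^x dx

f(x) = e^x
a = 1.25, b = 4.25, n = 6
h = (b - a)/n = 0.500000

Trapezoidal rule: (h/2)[f(x₀) + 2f(x₁) + 2f(x₂) + ... + f(xₙ)]

x_0 = 1.2500, f(x_0) = 3.490343, coefficient = 1
x_1 = 1.7500, f(x_1) = 5.754603, coefficient = 2
x_2 = 2.2500, f(x_2) = 9.487736, coefficient = 2
x_3 = 2.7500, f(x_3) = 15.642632, coefficient = 2
x_4 = 3.2500, f(x_4) = 25.790340, coefficient = 2
x_5 = 3.7500, f(x_5) = 42.521082, coefficient = 2
x_6 = 4.2500, f(x_6) = 70.105412, coefficient = 1

I ≈ (0.500000/2) × 271.988540 = 67.997135
Exact value: 66.615069
Error: 1.382066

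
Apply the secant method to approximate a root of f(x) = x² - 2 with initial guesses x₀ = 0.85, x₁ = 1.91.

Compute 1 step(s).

f(x) = x² - 2
x₀ = 0.85, x₁ = 1.91

Secant formula: x_{n+1} = x_n - f(x_n)(x_n - x_{n-1})/(f(x_n) - f(x_{n-1}))

Iteration 1:
  f(0.850000) = -1.277500
  f(1.910000) = 1.648100
  x_2 = 1.910000 - 1.648100×(1.910000 - 0.850000)/(1.648100 - (-1.277500))
       = 1.312862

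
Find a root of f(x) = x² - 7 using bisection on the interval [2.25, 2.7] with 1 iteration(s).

f(x) = x² - 7
Initial interval: [2.25, 2.7]

Iteration 1:
  c_1 = (2.250000 + 2.700000)/2 = 2.475000
  f(c_1) = f(2.475000) = -0.874375
  f(a) × f(c) ≥ 0, new interval: [2.475000, 2.700000]

After 1 iteration(s), the approximation is c_1 = 2.475000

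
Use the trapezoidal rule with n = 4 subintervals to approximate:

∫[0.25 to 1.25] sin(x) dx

f(x) = sin(x)
a = 0.25, b = 1.25, n = 4
h = (b - a)/n = 0.250000

Trapezoidal rule: (h/2)[f(x₀) + 2f(x₁) + 2f(x₂) + ... + f(xₙ)]

x_0 = 0.2500, f(x_0) = 0.247404, coefficient = 1
x_1 = 0.5000, f(x_1) = 0.479426, coefficient = 2
x_2 = 0.7500, f(x_2) = 0.681639, coefficient = 2
x_3 = 1.0000, f(x_3) = 0.841471, coefficient = 2
x_4 = 1.2500, f(x_4) = 0.948985, coefficient = 1

I ≈ (0.250000/2) × 5.201459 = 0.650182
Exact value: 0.653590
Error: 0.003408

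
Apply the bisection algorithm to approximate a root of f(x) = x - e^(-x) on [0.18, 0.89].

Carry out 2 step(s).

f(x) = x - e^(-x)
Initial interval: [0.18, 0.89]

Iteration 1:
  c_1 = (0.180000 + 0.890000)/2 = 0.535000
  f(c_1) = f(0.535000) = -0.050669
  f(a) × f(c) ≥ 0, new interval: [0.535000, 0.890000]
Iteration 2:
  c_2 = (0.535000 + 0.890000)/2 = 0.712500
  f(c_2) = f(0.712500) = 0.222083
  f(a) × f(c) < 0, new interval: [0.535000, 0.712500]

After 2 iteration(s), the approximation is c_2 = 0.712500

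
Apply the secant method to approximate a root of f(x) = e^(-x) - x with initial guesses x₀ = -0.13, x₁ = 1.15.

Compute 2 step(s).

f(x) = e^(-x) - x
x₀ = -0.13, x₁ = 1.15

Secant formula: x_{n+1} = x_n - f(x_n)(x_n - x_{n-1})/(f(x_n) - f(x_{n-1}))

Iteration 1:
  f(-0.130000) = 1.268828
  f(1.150000) = -0.833363
  x_2 = 1.150000 - (-0.833363)×(1.150000 - (-0.130000))/(-0.833363 - 1.268828)
       = 0.642575
Iteration 2:
  f(1.150000) = -0.833363
  f(0.642575) = -0.116638
  x_3 = 0.642575 - (-0.116638)×(0.642575 - 1.150000)/(-0.116638 - (-0.833363))
       = 0.559997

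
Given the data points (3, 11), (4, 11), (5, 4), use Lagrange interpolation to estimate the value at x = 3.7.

Lagrange interpolation formula:
P(x) = Σ yᵢ × Lᵢ(x)
where Lᵢ(x) = Π_{j≠i} (x - xⱼ)/(xᵢ - xⱼ)

L_0(3.7) = (3.7 - 4)/(3 - 4) × (3.7 - 5)/(3 - 5) = 0.195000
L_1(3.7) = (3.7 - 3)/(4 - 3) × (3.7 - 5)/(4 - 5) = 0.910000
L_2(3.7) = (3.7 - 3)/(5 - 3) × (3.7 - 4)/(5 - 4) = -0.105000

P(3.7) = 11×L_0(3.7) + 11×L_1(3.7) + 4×L_2(3.7)
P(3.7) = 11.735000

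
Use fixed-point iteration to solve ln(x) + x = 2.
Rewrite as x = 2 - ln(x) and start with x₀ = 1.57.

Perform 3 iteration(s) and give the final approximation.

Equation: ln(x) + x = 2
Fixed-point form: x = 2 - ln(x)
x₀ = 1.57

x_1 = g(1.570000) = 1.548924
x_2 = g(1.548924) = 1.562439
x_3 = g(1.562439) = 1.553752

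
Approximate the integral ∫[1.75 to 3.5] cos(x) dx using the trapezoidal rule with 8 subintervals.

f(x) = cos(x)
a = 1.75, b = 3.5, n = 8
h = (b - a)/n = 0.218750

Trapezoidal rule: (h/2)[f(x₀) + 2f(x₁) + 2f(x₂) + ... + f(xₙ)]

x_0 = 1.7500, f(x_0) = -0.178246, coefficient = 1
x_1 = 1.9688, f(x_1) = -0.387533, coefficient = 2
x_2 = 2.1875, f(x_2) = -0.578349, coefficient = 2
x_3 = 2.4062, f(x_3) = -0.741601, coefficient = 2
x_4 = 2.6250, f(x_4) = -0.869507, coefficient = 2
x_5 = 2.8438, f(x_5) = -0.955972, coefficient = 2
x_6 = 3.0625, f(x_6) = -0.996874, coefficient = 2
x_7 = 3.2812, f(x_7) = -0.990264, coefficient = 2
x_8 = 3.5000, f(x_8) = -0.936457, coefficient = 1

I ≈ (0.218750/2) × -12.154902 = -1.329442
Exact value: -1.334769
Error: 0.005327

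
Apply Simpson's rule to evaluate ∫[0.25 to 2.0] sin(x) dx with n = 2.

f(x) = sin(x)
a = 0.25, b = 2.0, n = 2
h = (b - a)/n = 0.875000

Simpson's rule: (h/3)[f(x₀) + 4f(x₁) + 2f(x₂) + ... + f(xₙ)]

x_0 = 0.2500, f(x_0) = 0.247404, coefficient = 1
x_1 = 1.1250, f(x_1) = 0.902268, coefficient = 4
x_2 = 2.0000, f(x_2) = 0.909297, coefficient = 1

I ≈ (0.875000/3) × 4.765772 = 1.390017
Exact value: 1.385059
Error: 0.004958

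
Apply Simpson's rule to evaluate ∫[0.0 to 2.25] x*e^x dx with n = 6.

f(x) = x*e^x
a = 0.0, b = 2.25, n = 6
h = (b - a)/n = 0.375000

Simpson's rule: (h/3)[f(x₀) + 4f(x₁) + 2f(x₂) + ... + f(xₙ)]

x_0 = 0.0000, f(x_0) = 0.000000, coefficient = 1
x_1 = 0.3750, f(x_1) = 0.545622, coefficient = 4
x_2 = 0.7500, f(x_2) = 1.587750, coefficient = 2
x_3 = 1.1250, f(x_3) = 3.465244, coefficient = 4
x_4 = 1.5000, f(x_4) = 6.722534, coefficient = 2
x_5 = 1.8750, f(x_5) = 12.226536, coefficient = 4
x_6 = 2.2500, f(x_6) = 21.347406, coefficient = 1

I ≈ (0.375000/3) × 102.917579 = 12.864697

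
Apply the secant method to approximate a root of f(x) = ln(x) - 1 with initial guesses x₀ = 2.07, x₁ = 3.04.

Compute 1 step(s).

f(x) = ln(x) - 1
x₀ = 2.07, x₁ = 3.04

Secant formula: x_{n+1} = x_n - f(x_n)(x_n - x_{n-1})/(f(x_n) - f(x_{n-1}))

Iteration 1:
  f(2.070000) = -0.272451
  f(3.040000) = 0.111858
  x_2 = 3.040000 - 0.111858×(3.040000 - 2.070000)/(0.111858 - (-0.272451))
       = 2.757670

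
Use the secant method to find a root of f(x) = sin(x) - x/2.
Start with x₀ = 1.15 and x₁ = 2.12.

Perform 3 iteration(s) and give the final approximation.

f(x) = sin(x) - x/2
x₀ = 1.15, x₁ = 2.12

Secant formula: x_{n+1} = x_n - f(x_n)(x_n - x_{n-1})/(f(x_n) - f(x_{n-1}))

Iteration 1:
  f(1.150000) = 0.337764
  f(2.120000) = -0.207060
  x_2 = 2.120000 - (-0.207060)×(2.120000 - 1.150000)/(-0.207060 - 0.337764)
       = 1.751353
Iteration 2:
  f(2.120000) = -0.207060
  f(1.751353) = 0.108068
  x_3 = 1.751353 - 0.108068×(1.751353 - 2.120000)/(0.108068 - (-0.207060))
       = 1.877774
Iteration 3:
  f(1.751353) = 0.108068
  f(1.877774) = 0.014364
  x_4 = 1.877774 - 0.014364×(1.877774 - 1.751353)/(0.014364 - 0.108068)
       = 1.897154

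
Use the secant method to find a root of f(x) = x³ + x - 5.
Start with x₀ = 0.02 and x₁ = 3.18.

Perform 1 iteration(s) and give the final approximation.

f(x) = x³ + x - 5
x₀ = 0.02, x₁ = 3.18

Secant formula: x_{n+1} = x_n - f(x_n)(x_n - x_{n-1})/(f(x_n) - f(x_{n-1}))

Iteration 1:
  f(0.020000) = -4.979992
  f(3.180000) = 30.337432
  x_2 = 3.180000 - 30.337432×(3.180000 - 0.020000)/(30.337432 - (-4.979992))
       = 0.465581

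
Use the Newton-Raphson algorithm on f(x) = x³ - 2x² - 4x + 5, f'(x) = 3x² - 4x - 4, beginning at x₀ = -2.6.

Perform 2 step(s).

f(x) = x³ - 2x² - 4x + 5
f'(x) = 3x² - 4x - 4
x₀ = -2.6

Newton-Raphson formula: x_{n+1} = x_n - f(x_n)/f'(x_n)

Iteration 1:
  f(-2.600000) = -15.696000
  f'(-2.600000) = 26.680000
  x_1 = -2.600000 - (-15.696000)/26.680000 = -2.011694
Iteration 2:
  f(-2.011694) = -3.188202
  f'(-2.011694) = 16.187517
  x_2 = -2.011694 - (-3.188202)/16.187517 = -1.814740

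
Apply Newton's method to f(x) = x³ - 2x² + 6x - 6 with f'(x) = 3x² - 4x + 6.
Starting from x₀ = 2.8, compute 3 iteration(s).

f(x) = x³ - 2x² + 6x - 6
f'(x) = 3x² - 4x + 6
x₀ = 2.8

Newton-Raphson formula: x_{n+1} = x_n - f(x_n)/f'(x_n)

Iteration 1:
  f(2.800000) = 17.072000
  f'(2.800000) = 18.320000
  x_1 = 2.800000 - 17.072000/18.320000 = 1.868122
Iteration 2:
  f(1.868122) = 4.748496
  f'(1.868122) = 8.997153
  x_2 = 1.868122 - 4.748496/8.997153 = 1.340345
Iteration 3:
  f(1.340345) = 0.856981
  f'(1.340345) = 6.028193
  x_3 = 1.340345 - 0.856981/6.028193 = 1.198182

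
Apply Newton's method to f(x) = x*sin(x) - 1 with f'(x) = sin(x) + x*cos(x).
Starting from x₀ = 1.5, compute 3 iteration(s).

f(x) = x*sin(x) - 1
f'(x) = sin(x) + x*cos(x)
x₀ = 1.5

Newton-Raphson formula: x_{n+1} = x_n - f(x_n)/f'(x_n)

Iteration 1:
  f(1.500000) = 0.496242
  f'(1.500000) = 1.103601
  x_1 = 1.500000 - 0.496242/1.103601 = 1.050342
Iteration 2:
  f(1.050342) = -0.088730
  f'(1.050342) = 1.389902
  x_2 = 1.050342 - (-0.088730)/1.389902 = 1.114181
Iteration 3:
  f(1.114181) = 0.000033
  f'(1.114181) = 1.388807
  x_3 = 1.114181 - 0.000033/1.388807 = 1.114157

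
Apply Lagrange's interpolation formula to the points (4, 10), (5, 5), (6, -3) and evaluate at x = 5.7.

Lagrange interpolation formula:
P(x) = Σ yᵢ × Lᵢ(x)
where Lᵢ(x) = Π_{j≠i} (x - xⱼ)/(xᵢ - xⱼ)

L_0(5.7) = (5.7 - 5)/(4 - 5) × (5.7 - 6)/(4 - 6) = -0.105000
L_1(5.7) = (5.7 - 4)/(5 - 4) × (5.7 - 6)/(5 - 6) = 0.510000
L_2(5.7) = (5.7 - 4)/(6 - 4) × (5.7 - 5)/(6 - 5) = 0.595000

P(5.7) = 10×L_0(5.7) + 5×L_1(5.7) + (-3)×L_2(5.7)
P(5.7) = -0.285000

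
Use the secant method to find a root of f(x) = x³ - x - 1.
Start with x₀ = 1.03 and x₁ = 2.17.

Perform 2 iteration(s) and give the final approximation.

f(x) = x³ - x - 1
x₀ = 1.03, x₁ = 2.17

Secant formula: x_{n+1} = x_n - f(x_n)(x_n - x_{n-1})/(f(x_n) - f(x_{n-1}))

Iteration 1:
  f(1.030000) = -0.937273
  f(2.170000) = 7.048313
  x_2 = 2.170000 - 7.048313×(2.170000 - 1.030000)/(7.048313 - (-0.937273))
       = 1.163802
Iteration 2:
  f(2.170000) = 7.048313
  f(1.163802) = -0.587506
  x_3 = 1.163802 - (-0.587506)×(1.163802 - 2.170000)/(-0.587506 - 7.048313)
       = 1.241220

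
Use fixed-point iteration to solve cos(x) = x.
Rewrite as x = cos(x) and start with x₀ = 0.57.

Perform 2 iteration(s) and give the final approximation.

Equation: cos(x) = x
Fixed-point form: x = cos(x)
x₀ = 0.57

x_1 = g(0.570000) = 0.841901
x_2 = g(0.841901) = 0.666046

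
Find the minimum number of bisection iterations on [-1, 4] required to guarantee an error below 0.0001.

We need (b-a)/2^n ≤ 0.0001
(4 - (-1))/2^n ≤ 0.0001
5/2^n ≤ 0.0001
2^n ≥ 50000
n ≥ log₂(50000) = 15.61
n ≥ 16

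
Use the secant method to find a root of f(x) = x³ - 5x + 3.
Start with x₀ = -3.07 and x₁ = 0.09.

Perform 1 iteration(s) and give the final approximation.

f(x) = x³ - 5x + 3
x₀ = -3.07, x₁ = 0.09

Secant formula: x_{n+1} = x_n - f(x_n)(x_n - x_{n-1})/(f(x_n) - f(x_{n-1}))

Iteration 1:
  f(-3.070000) = -10.584443
  f(0.090000) = 2.550729
  x_2 = 0.090000 - 2.550729×(0.090000 - (-3.070000))/(2.550729 - (-10.584443))
       = -0.523643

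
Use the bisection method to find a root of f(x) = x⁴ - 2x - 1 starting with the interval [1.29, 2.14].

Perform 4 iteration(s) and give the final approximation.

f(x) = x⁴ - 2x - 1
Initial interval: [1.29, 2.14]

Iteration 1:
  c_1 = (1.290000 + 2.140000)/2 = 1.715000
  f(c_1) = f(1.715000) = 4.220805
  f(a) × f(c) < 0, new interval: [1.290000, 1.715000]
Iteration 2:
  c_2 = (1.290000 + 1.715000)/2 = 1.502500
  f(c_2) = f(1.502500) = 1.091334
  f(a) × f(c) < 0, new interval: [1.290000, 1.502500]
Iteration 3:
  c_3 = (1.290000 + 1.502500)/2 = 1.396250
  f(c_3) = f(1.396250) = 0.008105
  f(a) × f(c) < 0, new interval: [1.290000, 1.396250]
Iteration 4:
  c_4 = (1.290000 + 1.396250)/2 = 1.343125
  f(c_4) = f(1.343125) = -0.431889
  f(a) × f(c) ≥ 0, new interval: [1.343125, 1.396250]

After 4 iteration(s), the approximation is c_4 = 1.343125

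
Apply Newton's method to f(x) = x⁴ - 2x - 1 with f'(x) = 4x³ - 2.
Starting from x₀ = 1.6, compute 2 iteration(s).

f(x) = x⁴ - 2x - 1
f'(x) = 4x³ - 2
x₀ = 1.6

Newton-Raphson formula: x_{n+1} = x_n - f(x_n)/f'(x_n)

Iteration 1:
  f(1.600000) = 2.353600
  f'(1.600000) = 14.384000
  x_1 = 1.600000 - 2.353600/14.384000 = 1.436374
Iteration 2:
  f(1.436374) = 0.383921
  f'(1.436374) = 9.853930
  x_2 = 1.436374 - 0.383921/9.853930 = 1.397413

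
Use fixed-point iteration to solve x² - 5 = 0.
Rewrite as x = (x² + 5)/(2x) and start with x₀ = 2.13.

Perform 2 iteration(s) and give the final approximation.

Equation: x² - 5 = 0
Fixed-point form: x = (x² + 5)/(2x)
x₀ = 2.13

x_1 = g(2.130000) = 2.238709
x_2 = g(2.238709) = 2.236070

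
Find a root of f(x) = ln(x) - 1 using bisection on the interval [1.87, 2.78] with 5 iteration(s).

f(x) = ln(x) - 1
Initial interval: [1.87, 2.78]

Iteration 1:
  c_1 = (1.870000 + 2.780000)/2 = 2.325000
  f(c_1) = f(2.325000) = -0.156280
  f(a) × f(c) ≥ 0, new interval: [2.325000, 2.780000]
Iteration 2:
  c_2 = (2.325000 + 2.780000)/2 = 2.552500
  f(c_2) = f(2.552500) = -0.062927
  f(a) × f(c) ≥ 0, new interval: [2.552500, 2.780000]
Iteration 3:
  c_3 = (2.552500 + 2.780000)/2 = 2.666250
  f(c_3) = f(2.666250) = -0.019327
  f(a) × f(c) ≥ 0, new interval: [2.666250, 2.780000]
Iteration 4:
  c_4 = (2.666250 + 2.780000)/2 = 2.723125
  f(c_4) = f(2.723125) = 0.001780
  f(a) × f(c) < 0, new interval: [2.666250, 2.723125]
Iteration 5:
  c_5 = (2.666250 + 2.723125)/2 = 2.694687
  f(c_5) = f(2.694687) = -0.008718
  f(a) × f(c) ≥ 0, new interval: [2.694687, 2.723125]

After 5 iteration(s), the approximation is c_5 = 2.694687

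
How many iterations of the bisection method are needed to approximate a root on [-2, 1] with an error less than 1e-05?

We need (b-a)/2^n ≤ 1e-05
(1 - (-2))/2^n ≤ 1e-05
3/2^n ≤ 1e-05
2^n ≥ 300000
n ≥ log₂(300000) = 18.19
n ≥ 19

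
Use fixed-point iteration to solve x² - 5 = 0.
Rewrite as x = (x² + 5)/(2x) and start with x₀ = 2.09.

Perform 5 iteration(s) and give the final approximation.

Equation: x² - 5 = 0
Fixed-point form: x = (x² + 5)/(2x)
x₀ = 2.09

x_1 = g(2.090000) = 2.241172
x_2 = g(2.241172) = 2.236074
x_3 = g(2.236074) = 2.236068
x_4 = g(2.236068) = 2.236068
x_5 = g(2.236068) = 2.236068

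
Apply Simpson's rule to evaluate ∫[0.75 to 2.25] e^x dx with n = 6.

f(x) = e^x
a = 0.75, b = 2.25, n = 6
h = (b - a)/n = 0.250000

Simpson's rule: (h/3)[f(x₀) + 4f(x₁) + 2f(x₂) + ... + f(xₙ)]

x_0 = 0.7500, f(x_0) = 2.117000, coefficient = 1
x_1 = 1.0000, f(x_1) = 2.718282, coefficient = 4
x_2 = 1.2500, f(x_2) = 3.490343, coefficient = 2
x_3 = 1.5000, f(x_3) = 4.481689, coefficient = 4
x_4 = 1.7500, f(x_4) = 5.754603, coefficient = 2
x_5 = 2.0000, f(x_5) = 7.389056, coefficient = 4
x_6 = 2.2500, f(x_6) = 9.487736, coefficient = 1

I ≈ (0.250000/3) × 88.450735 = 7.370895
Exact value: 7.370736
Error: 0.000159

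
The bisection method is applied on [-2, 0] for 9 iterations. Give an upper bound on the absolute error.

Bisection error bound: |error| ≤ (b-a)/2^n
|error| ≤ (0 - (-2))/2^9 = 2/2^9
|error| ≤ 0.0039062500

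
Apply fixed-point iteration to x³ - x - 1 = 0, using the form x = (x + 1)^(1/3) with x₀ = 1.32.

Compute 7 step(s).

Equation: x³ - x - 1 = 0
Fixed-point form: x = (x + 1)^(1/3)
x₀ = 1.32

x_1 = g(1.320000) = 1.323821
x_2 = g(1.323821) = 1.324548
x_3 = g(1.324548) = 1.324686
x_4 = g(1.324686) = 1.324712
x_5 = g(1.324712) = 1.324717
x_6 = g(1.324717) = 1.324718
x_7 = g(1.324718) = 1.324718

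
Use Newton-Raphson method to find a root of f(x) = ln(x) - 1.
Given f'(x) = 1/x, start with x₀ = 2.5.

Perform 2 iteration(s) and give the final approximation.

f(x) = ln(x) - 1
f'(x) = 1/x
x₀ = 2.5

Newton-Raphson formula: x_{n+1} = x_n - f(x_n)/f'(x_n)

Iteration 1:
  f(2.500000) = -0.083709
  f'(2.500000) = 0.400000
  x_1 = 2.500000 - (-0.083709)/0.400000 = 2.709273
Iteration 2:
  f(2.709273) = -0.003320
  f'(2.709273) = 0.369103
  x_2 = 2.709273 - (-0.003320)/0.369103 = 2.718267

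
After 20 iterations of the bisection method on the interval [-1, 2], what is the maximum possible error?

Bisection error bound: |error| ≤ (b-a)/2^n
|error| ≤ (2 - (-1))/2^20 = 3/2^20
|error| ≤ 0.0000028610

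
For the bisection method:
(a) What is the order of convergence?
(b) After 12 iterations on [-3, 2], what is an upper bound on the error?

(a) Bisection has linear (order 1) convergence; the error is halved each step.

(b) Error bound = (b-a)/2^n = (2 - (-3))/2^{12}
    = 5/2^{12}

(a) 1 (linear); (b) error ≤ 1.22e-03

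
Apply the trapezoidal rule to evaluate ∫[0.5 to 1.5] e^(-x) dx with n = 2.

f(x) = e^(-x)
a = 0.5, b = 1.5, n = 2
h = (b - a)/n = 0.500000

Trapezoidal rule: (h/2)[f(x₀) + 2f(x₁) + 2f(x₂) + ... + f(xₙ)]

x_0 = 0.5000, f(x_0) = 0.606531, coefficient = 1
x_1 = 1.0000, f(x_1) = 0.367879, coefficient = 2
x_2 = 1.5000, f(x_2) = 0.223130, coefficient = 1

I ≈ (0.500000/2) × 1.565420 = 0.391355
Exact value: 0.383400
Error: 0.007954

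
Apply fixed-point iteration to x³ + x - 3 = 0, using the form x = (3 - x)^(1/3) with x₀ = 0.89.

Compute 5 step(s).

Equation: x³ + x - 3 = 0
Fixed-point form: x = (3 - x)^(1/3)
x₀ = 0.89

x_1 = g(0.890000) = 1.282609
x_2 = g(1.282609) = 1.197539
x_3 = g(1.197539) = 1.216994
x_4 = g(1.216994) = 1.212600
x_5 = g(1.212600) = 1.213595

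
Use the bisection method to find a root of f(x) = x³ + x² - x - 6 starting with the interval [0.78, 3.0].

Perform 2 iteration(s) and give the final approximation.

f(x) = x³ + x² - x - 6
Initial interval: [0.78, 3.0]

Iteration 1:
  c_1 = (0.780000 + 3.000000)/2 = 1.890000
  f(c_1) = f(1.890000) = 2.433369
  f(a) × f(c) < 0, new interval: [0.780000, 1.890000]
Iteration 2:
  c_2 = (0.780000 + 1.890000)/2 = 1.335000
  f(c_2) = f(1.335000) = -3.173505
  f(a) × f(c) ≥ 0, new interval: [1.335000, 1.890000]

After 2 iteration(s), the approximation is c_2 = 1.335000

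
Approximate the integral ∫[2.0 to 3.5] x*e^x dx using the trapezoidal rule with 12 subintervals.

f(x) = x*e^x
a = 2.0, b = 3.5, n = 12
h = (b - a)/n = 0.125000

Trapezoidal rule: (h/2)[f(x₀) + 2f(x₁) + 2f(x₂) + ... + f(xₙ)]

x_0 = 2.0000, f(x_0) = 14.778112, coefficient = 1
x_1 = 2.1250, f(x_1) = 17.792407, coefficient = 2
x_2 = 2.2500, f(x_2) = 21.347406, coefficient = 2
x_3 = 2.3750, f(x_3) = 25.533656, coefficient = 2
x_4 = 2.5000, f(x_4) = 30.456235, coefficient = 2
x_5 = 2.6250, f(x_5) = 36.237007, coefficient = 2
x_6 = 2.7500, f(x_6) = 43.017238, coefficient = 2
x_7 = 2.8750, f(x_7) = 50.960594, coefficient = 2
x_8 = 3.0000, f(x_8) = 60.256611, coefficient = 2
x_9 = 3.1250, f(x_9) = 71.124672, coefficient = 2
x_10 = 3.2500, f(x_10) = 83.818605, coefficient = 2
x_11 = 3.3750, f(x_11) = 98.631958, coefficient = 2
x_12 = 3.5000, f(x_12) = 115.904082, coefficient = 1

I ≈ (0.125000/2) × 1209.034971 = 75.564686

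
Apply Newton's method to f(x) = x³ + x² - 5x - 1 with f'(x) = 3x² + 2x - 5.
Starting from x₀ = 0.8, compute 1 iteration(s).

f(x) = x³ + x² - 5x - 1
f'(x) = 3x² + 2x - 5
x₀ = 0.8

Newton-Raphson formula: x_{n+1} = x_n - f(x_n)/f'(x_n)

Iteration 1:
  f(0.800000) = -3.848000
  f'(0.800000) = -1.480000
  x_1 = 0.800000 - (-3.848000)/(-1.480000) = -1.800000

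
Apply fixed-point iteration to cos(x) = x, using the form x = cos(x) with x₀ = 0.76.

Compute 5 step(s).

Equation: cos(x) = x
Fixed-point form: x = cos(x)
x₀ = 0.76

x_1 = g(0.760000) = 0.724836
x_2 = g(0.724836) = 0.748608
x_3 = g(0.748608) = 0.732637
x_4 = g(0.732637) = 0.743413
x_5 = g(0.743413) = 0.736163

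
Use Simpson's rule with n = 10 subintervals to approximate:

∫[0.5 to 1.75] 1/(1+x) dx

f(x) = 1/(1+x)
a = 0.5, b = 1.75, n = 10
h = (b - a)/n = 0.125000

Simpson's rule: (h/3)[f(x₀) + 4f(x₁) + 2f(x₂) + ... + f(xₙ)]

x_0 = 0.5000, f(x_0) = 0.666667, coefficient = 1
x_1 = 0.6250, f(x_1) = 0.615385, coefficient = 4
x_2 = 0.7500, f(x_2) = 0.571429, coefficient = 2
x_3 = 0.8750, f(x_3) = 0.533333, coefficient = 4
x_4 = 1.0000, f(x_4) = 0.500000, coefficient = 2
x_5 = 1.1250, f(x_5) = 0.470588, coefficient = 4
x_6 = 1.2500, f(x_6) = 0.444444, coefficient = 2
x_7 = 1.3750, f(x_7) = 0.421053, coefficient = 4
x_8 = 1.5000, f(x_8) = 0.400000, coefficient = 2
x_9 = 1.6250, f(x_9) = 0.380952, coefficient = 4
x_10 = 1.7500, f(x_10) = 0.363636, coefficient = 1

I ≈ (0.125000/3) × 14.547294 = 0.606137
Exact value: 0.606136
Error: 0.000001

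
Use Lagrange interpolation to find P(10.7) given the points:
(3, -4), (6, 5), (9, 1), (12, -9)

Lagrange interpolation formula:
P(x) = Σ yᵢ × Lᵢ(x)
where Lᵢ(x) = Π_{j≠i} (x - xⱼ)/(xᵢ - xⱼ)

L_0(10.7) = (10.7 - 6)/(3 - 6) × (10.7 - 9)/(3 - 9) × (10.7 - 12)/(3 - 12) = 0.064117
L_1(10.7) = (10.7 - 3)/(6 - 3) × (10.7 - 9)/(6 - 9) × (10.7 - 12)/(6 - 12) = -0.315130
L_2(10.7) = (10.7 - 3)/(9 - 3) × (10.7 - 6)/(9 - 6) × (10.7 - 12)/(9 - 12) = 0.871241
L_3(10.7) = (10.7 - 3)/(12 - 3) × (10.7 - 6)/(12 - 6) × (10.7 - 9)/(12 - 9) = 0.379772

P(10.7) = (-4)×L_0(10.7) + 5×L_1(10.7) + 1×L_2(10.7) + (-9)×L_3(10.7)
P(10.7) = -4.378821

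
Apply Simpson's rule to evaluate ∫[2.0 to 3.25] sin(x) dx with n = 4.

f(x) = sin(x)
a = 2.0, b = 3.25, n = 4
h = (b - a)/n = 0.312500

Simpson's rule: (h/3)[f(x₀) + 4f(x₁) + 2f(x₂) + ... + f(xₙ)]

x_0 = 2.0000, f(x_0) = 0.909297, coefficient = 1
x_1 = 2.3125, f(x_1) = 0.737319, coefficient = 4
x_2 = 2.6250, f(x_2) = 0.493920, coefficient = 2
x_3 = 2.9375, f(x_3) = 0.202679, coefficient = 4
x_4 = 3.2500, f(x_4) = -0.108195, coefficient = 1

I ≈ (0.312500/3) × 5.548933 = 0.578014
Exact value: 0.577983
Error: 0.000031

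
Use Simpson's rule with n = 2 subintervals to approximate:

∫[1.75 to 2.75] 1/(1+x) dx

f(x) = 1/(1+x)
a = 1.75, b = 2.75, n = 2
h = (b - a)/n = 0.500000

Simpson's rule: (h/3)[f(x₀) + 4f(x₁) + 2f(x₂) + ... + f(xₙ)]

x_0 = 1.7500, f(x_0) = 0.363636, coefficient = 1
x_1 = 2.2500, f(x_1) = 0.307692, coefficient = 4
x_2 = 2.7500, f(x_2) = 0.266667, coefficient = 1

I ≈ (0.500000/3) × 1.861072 = 0.310179
Exact value: 0.310155
Error: 0.000024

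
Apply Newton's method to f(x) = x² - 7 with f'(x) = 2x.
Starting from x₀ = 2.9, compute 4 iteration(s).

f(x) = x² - 7
f'(x) = 2x
x₀ = 2.9

Newton-Raphson formula: x_{n+1} = x_n - f(x_n)/f'(x_n)

Iteration 1:
  f(2.900000) = 1.410000
  f'(2.900000) = 5.800000
  x_1 = 2.900000 - 1.410000/5.800000 = 2.656897
Iteration 2:
  f(2.656897) = 0.059099
  f'(2.656897) = 5.313793
  x_2 = 2.656897 - 0.059099/5.313793 = 2.645775
Iteration 3:
  f(2.645775) = 0.000124
  f'(2.645775) = 5.291549
  x_3 = 2.645775 - 0.000124/5.291549 = 2.645751
Iteration 4:
  f(2.645751) = 0.000000
  f'(2.645751) = 5.291503
  x_4 = 2.645751 - 0.000000/5.291503 = 2.645751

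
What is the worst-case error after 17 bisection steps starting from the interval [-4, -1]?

Bisection error bound: |error| ≤ (b-a)/2^n
|error| ≤ (-1 - (-4))/2^17 = 3/2^17
|error| ≤ 0.0000228882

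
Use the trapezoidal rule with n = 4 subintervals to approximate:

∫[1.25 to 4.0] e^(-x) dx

f(x) = e^(-x)
a = 1.25, b = 4.0, n = 4
h = (b - a)/n = 0.687500

Trapezoidal rule: (h/2)[f(x₀) + 2f(x₁) + 2f(x₂) + ... + f(xₙ)]

x_0 = 1.2500, f(x_0) = 0.286505, coefficient = 1
x_1 = 1.9375, f(x_1) = 0.144064, coefficient = 2
x_2 = 2.6250, f(x_2) = 0.072440, coefficient = 2
x_3 = 3.3125, f(x_3) = 0.036425, coefficient = 2
x_4 = 4.0000, f(x_4) = 0.018316, coefficient = 1

I ≈ (0.687500/2) × 0.810677 = 0.278670
Exact value: 0.268189
Error: 0.010481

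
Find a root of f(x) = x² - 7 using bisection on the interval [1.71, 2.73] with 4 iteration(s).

f(x) = x² - 7
Initial interval: [1.71, 2.73]

Iteration 1:
  c_1 = (1.710000 + 2.730000)/2 = 2.220000
  f(c_1) = f(2.220000) = -2.071600
  f(a) × f(c) ≥ 0, new interval: [2.220000, 2.730000]
Iteration 2:
  c_2 = (2.220000 + 2.730000)/2 = 2.475000
  f(c_2) = f(2.475000) = -0.874375
  f(a) × f(c) ≥ 0, new interval: [2.475000, 2.730000]
Iteration 3:
  c_3 = (2.475000 + 2.730000)/2 = 2.602500
  f(c_3) = f(2.602500) = -0.226994
  f(a) × f(c) ≥ 0, new interval: [2.602500, 2.730000]
Iteration 4:
  c_4 = (2.602500 + 2.730000)/2 = 2.666250
  f(c_4) = f(2.666250) = 0.108889
  f(a) × f(c) < 0, new interval: [2.602500, 2.666250]

After 4 iteration(s), the approximation is c_4 = 2.666250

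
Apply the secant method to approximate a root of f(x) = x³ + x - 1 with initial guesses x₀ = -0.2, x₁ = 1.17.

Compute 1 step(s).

f(x) = x³ + x - 1
x₀ = -0.2, x₁ = 1.17

Secant formula: x_{n+1} = x_n - f(x_n)(x_n - x_{n-1})/(f(x_n) - f(x_{n-1}))

Iteration 1:
  f(-0.200000) = -1.208000
  f(1.170000) = 1.771613
  x_2 = 1.170000 - 1.771613×(1.170000 - (-0.200000))/(1.771613 - (-1.208000))
       = 0.355428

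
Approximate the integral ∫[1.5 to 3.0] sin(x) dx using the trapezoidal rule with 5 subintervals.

f(x) = sin(x)
a = 1.5, b = 3.0, n = 5
h = (b - a)/n = 0.300000

Trapezoidal rule: (h/2)[f(x₀) + 2f(x₁) + 2f(x₂) + ... + f(xₙ)]

x_0 = 1.5000, f(x_0) = 0.997495, coefficient = 1
x_1 = 1.8000, f(x_1) = 0.973848, coefficient = 2
x_2 = 2.1000, f(x_2) = 0.863209, coefficient = 2
x_3 = 2.4000, f(x_3) = 0.675463, coefficient = 2
x_4 = 2.7000, f(x_4) = 0.427380, coefficient = 2
x_5 = 3.0000, f(x_5) = 0.141120, coefficient = 1

I ≈ (0.300000/2) × 7.018415 = 1.052762
Exact value: 1.060730
Error: 0.007967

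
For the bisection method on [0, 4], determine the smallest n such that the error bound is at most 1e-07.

We need (b-a)/2^n ≤ 1e-07
(4 - 0)/2^n ≤ 1e-07
4/2^n ≤ 1e-07
2^n ≥ 40000000
n ≥ log₂(40000000) = 25.25
n ≥ 26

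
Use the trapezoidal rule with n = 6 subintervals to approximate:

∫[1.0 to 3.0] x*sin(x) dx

f(x) = x*sin(x)
a = 1.0, b = 3.0, n = 6
h = (b - a)/n = 0.333333

Trapezoidal rule: (h/2)[f(x₀) + 2f(x₁) + 2f(x₂) + ... + f(xₙ)]

x_0 = 1.0000, f(x_0) = 0.841471, coefficient = 1
x_1 = 1.3333, f(x_1) = 1.295917, coefficient = 2
x_2 = 1.6667, f(x_2) = 1.659013, coefficient = 2
x_3 = 2.0000, f(x_3) = 1.818595, coefficient = 2
x_4 = 2.3333, f(x_4) = 1.687200, coefficient = 2
x_5 = 2.6667, f(x_5) = 1.219394, coefficient = 2
x_6 = 3.0000, f(x_6) = 0.423360, coefficient = 1

I ≈ (0.333333/2) × 16.625070 = 2.770845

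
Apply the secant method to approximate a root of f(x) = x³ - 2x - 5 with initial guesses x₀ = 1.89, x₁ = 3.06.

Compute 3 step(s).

f(x) = x³ - 2x - 5
x₀ = 1.89, x₁ = 3.06

Secant formula: x_{n+1} = x_n - f(x_n)(x_n - x_{n-1})/(f(x_n) - f(x_{n-1}))

Iteration 1:
  f(1.890000) = -2.028731
  f(3.060000) = 17.532616
  x_2 = 3.060000 - 17.532616×(3.060000 - 1.890000)/(17.532616 - (-2.028731))
       = 2.011342
Iteration 2:
  f(3.060000) = 17.532616
  f(2.011342) = -0.885806
  x_3 = 2.011342 - (-0.885806)×(2.011342 - 3.060000)/(-0.885806 - 17.532616)
       = 2.061776
Iteration 3:
  f(2.011342) = -0.885806
  f(2.061776) = -0.359110
  x_4 = 2.061776 - (-0.359110)×(2.061776 - 2.011342)/(-0.359110 - (-0.885806))
       = 2.096162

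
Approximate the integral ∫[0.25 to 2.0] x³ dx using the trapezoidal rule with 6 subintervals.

f(x) = x³
a = 0.25, b = 2.0, n = 6
h = (b - a)/n = 0.291667

Trapezoidal rule: (h/2)[f(x₀) + 2f(x₁) + 2f(x₂) + ... + f(xₙ)]

x_0 = 0.2500, f(x_0) = 0.015625, coefficient = 1
x_1 = 0.5417, f(x_1) = 0.158927, coefficient = 2
x_2 = 0.8333, f(x_2) = 0.578704, coefficient = 2
x_3 = 1.1250, f(x_3) = 1.423828, coefficient = 2
x_4 = 1.4167, f(x_4) = 2.843171, coefficient = 2
x_5 = 1.7083, f(x_5) = 4.985605, coefficient = 2
x_6 = 2.0000, f(x_6) = 8.000000, coefficient = 1

I ≈ (0.291667/2) × 27.996094 = 4.082764
Exact value: 3.999023
Error: 0.083740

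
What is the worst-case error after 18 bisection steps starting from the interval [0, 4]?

Bisection error bound: |error| ≤ (b-a)/2^n
|error| ≤ (4 - 0)/2^18 = 4/2^18
|error| ≤ 0.0000152588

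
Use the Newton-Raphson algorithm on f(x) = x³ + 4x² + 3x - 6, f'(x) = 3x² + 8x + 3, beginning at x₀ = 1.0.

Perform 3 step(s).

f(x) = x³ + 4x² + 3x - 6
f'(x) = 3x² + 8x + 3
x₀ = 1.0

Newton-Raphson formula: x_{n+1} = x_n - f(x_n)/f'(x_n)

Iteration 1:
  f(1.000000) = 2.000000
  f'(1.000000) = 14.000000
  x_1 = 1.000000 - 2.000000/14.000000 = 0.857143
Iteration 2:
  f(0.857143) = 0.139942
  f'(0.857143) = 12.061224
  x_2 = 0.857143 - 0.139942/12.061224 = 0.845540
Iteration 3:
  f(0.845540) = 0.000883
  f'(0.845540) = 11.909137
  x_3 = 0.845540 - 0.000883/11.909137 = 0.845466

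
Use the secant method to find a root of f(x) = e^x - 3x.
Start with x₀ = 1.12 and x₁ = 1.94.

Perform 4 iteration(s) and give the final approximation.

f(x) = e^x - 3x
x₀ = 1.12, x₁ = 1.94

Secant formula: x_{n+1} = x_n - f(x_n)(x_n - x_{n-1})/(f(x_n) - f(x_{n-1}))

Iteration 1:
  f(1.120000) = -0.295146
  f(1.940000) = 1.138751
  x_2 = 1.940000 - 1.138751×(1.940000 - 1.120000)/(1.138751 - (-0.295146))
       = 1.288785
Iteration 2:
  f(1.940000) = 1.138751
  f(1.288785) = -0.237980
  x_3 = 1.288785 - (-0.237980)×(1.288785 - 1.940000)/(-0.237980 - 1.138751)
       = 1.401353
Iteration 3:
  f(1.288785) = -0.237980
  f(1.401353) = -0.143369
  x_4 = 1.401353 - (-0.143369)×(1.401353 - 1.288785)/(-0.143369 - (-0.237980))
       = 1.571933
Iteration 4:
  f(1.401353) = -0.143369
  f(1.571933) = 0.100150
  x_5 = 1.571933 - 0.100150×(1.571933 - 1.401353)/(0.100150 - (-0.143369))
       = 1.501780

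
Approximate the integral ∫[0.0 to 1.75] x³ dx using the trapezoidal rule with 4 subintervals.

f(x) = x³
a = 0.0, b = 1.75, n = 4
h = (b - a)/n = 0.437500

Trapezoidal rule: (h/2)[f(x₀) + 2f(x₁) + 2f(x₂) + ... + f(xₙ)]

x_0 = 0.0000, f(x_0) = 0.000000, coefficient = 1
x_1 = 0.4375, f(x_1) = 0.083740, coefficient = 2
x_2 = 0.8750, f(x_2) = 0.669922, coefficient = 2
x_3 = 1.3125, f(x_3) = 2.260986, coefficient = 2
x_4 = 1.7500, f(x_4) = 5.359375, coefficient = 1

I ≈ (0.437500/2) × 11.388672 = 2.491272
Exact value: 2.344727
Error: 0.146545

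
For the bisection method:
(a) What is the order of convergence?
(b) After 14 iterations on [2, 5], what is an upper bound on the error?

(a) Bisection has linear (order 1) convergence; the error is halved each step.

(b) Error bound = (b-a)/2^n = (5 - 2)/2^{14}
    = 3/2^{14}

(a) 1 (linear); (b) error ≤ 1.83e-04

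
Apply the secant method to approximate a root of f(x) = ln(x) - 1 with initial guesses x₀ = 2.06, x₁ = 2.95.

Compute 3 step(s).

f(x) = ln(x) - 1
x₀ = 2.06, x₁ = 2.95

Secant formula: x_{n+1} = x_n - f(x_n)(x_n - x_{n-1})/(f(x_n) - f(x_{n-1}))

Iteration 1:
  f(2.060000) = -0.277294
  f(2.950000) = 0.081805
  x_2 = 2.950000 - 0.081805×(2.950000 - 2.060000)/(0.081805 - (-0.277294))
       = 2.747252
Iteration 2:
  f(2.950000) = 0.081805
  f(2.747252) = 0.010601
  x_3 = 2.747252 - 0.010601×(2.747252 - 2.950000)/(0.010601 - 0.081805)
       = 2.717066
Iteration 3:
  f(2.747252) = 0.010601
  f(2.717066) = -0.000447
  x_4 = 2.717066 - (-0.000447)×(2.717066 - 2.747252)/(-0.000447 - 0.010601)
       = 2.718288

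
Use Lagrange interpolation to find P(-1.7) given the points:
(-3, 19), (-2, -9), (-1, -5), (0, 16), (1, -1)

Lagrange interpolation formula:
P(x) = Σ yᵢ × Lᵢ(x)
where Lᵢ(x) = Π_{j≠i} (x - xⱼ)/(xᵢ - xⱼ)

L_0(-1.7) = (-1.7 - (-2))/(-3 - (-2)) × (-1.7 - (-1))/(-3 - (-1)) × (-1.7 - 0)/(-3 - 0) × (-1.7 - 1)/(-3 - 1) = -0.040163
L_1(-1.7) = (-1.7 - (-3))/(-2 - (-3)) × (-1.7 - (-1))/(-2 - (-1)) × (-1.7 - 0)/(-2 - 0) × (-1.7 - 1)/(-2 - 1) = 0.696150
L_2(-1.7) = (-1.7 - (-3))/(-1 - (-3)) × (-1.7 - (-2))/(-1 - (-2)) × (-1.7 - 0)/(-1 - 0) × (-1.7 - 1)/(-1 - 1) = 0.447525
L_3(-1.7) = (-1.7 - (-3))/(0 - (-3)) × (-1.7 - (-2))/(0 - (-2)) × (-1.7 - (-1))/(0 - (-1)) × (-1.7 - 1)/(0 - 1) = -0.122850
L_4(-1.7) = (-1.7 - (-3))/(1 - (-3)) × (-1.7 - (-2))/(1 - (-2)) × (-1.7 - (-1))/(1 - (-1)) × (-1.7 - 0)/(1 - 0) = 0.019338

P(-1.7) = 19×L_0(-1.7) + (-9)×L_1(-1.7) + (-5)×L_2(-1.7) + 16×L_3(-1.7) + (-1)×L_4(-1.7)
P(-1.7) = -11.251000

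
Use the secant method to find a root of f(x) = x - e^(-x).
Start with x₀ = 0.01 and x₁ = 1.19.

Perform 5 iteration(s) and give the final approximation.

f(x) = x - e^(-x)
x₀ = 0.01, x₁ = 1.19

Secant formula: x_{n+1} = x_n - f(x_n)(x_n - x_{n-1})/(f(x_n) - f(x_{n-1}))

Iteration 1:
  f(0.010000) = -0.980050
  f(1.190000) = 0.885779
  x_2 = 1.190000 - 0.885779×(1.190000 - 0.010000)/(0.885779 - (-0.980050))
       = 0.629810
Iteration 2:
  f(1.190000) = 0.885779
  f(0.629810) = 0.097117
  x_3 = 0.629810 - 0.097117×(0.629810 - 1.190000)/(0.097117 - 0.885779)
       = 0.560827
Iteration 3:
  f(0.629810) = 0.097117
  f(0.560827) = -0.009909
  x_4 = 0.560827 - (-0.009909)×(0.560827 - 0.629810)/(-0.009909 - 0.097117)
       = 0.567214
Iteration 4:
  f(0.560827) = -0.009909
  f(0.567214) = 0.000111
  x_5 = 0.567214 - 0.000111×(0.567214 - 0.560827)/(0.000111 - (-0.009909))
       = 0.567143
Iteration 5:
  f(0.567214) = 0.000111
  f(0.567143) = 0.000000
  x_6 = 0.567143 - 0.000000×(0.567143 - 0.567214)/(0.000000 - 0.000111)
       = 0.567143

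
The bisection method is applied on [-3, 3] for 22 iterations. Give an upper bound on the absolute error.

Bisection error bound: |error| ≤ (b-a)/2^n
|error| ≤ (3 - (-3))/2^22 = 6/2^22
|error| ≤ 0.0000014305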